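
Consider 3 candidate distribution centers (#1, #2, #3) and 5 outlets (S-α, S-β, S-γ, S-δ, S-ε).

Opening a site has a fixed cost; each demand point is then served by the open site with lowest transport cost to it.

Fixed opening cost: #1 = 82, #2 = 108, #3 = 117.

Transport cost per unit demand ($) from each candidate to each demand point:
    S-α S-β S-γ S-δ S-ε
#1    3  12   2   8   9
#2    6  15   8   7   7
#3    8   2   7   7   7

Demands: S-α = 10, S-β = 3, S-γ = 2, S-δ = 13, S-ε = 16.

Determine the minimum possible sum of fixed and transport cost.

400

Open {#1}: assign each demand point to its cheapest open site.
  S-α→#1 10×3=30, S-β→#1 3×12=36, S-γ→#1 2×2=4, S-δ→#1 13×8=104, S-ε→#1 16×9=144
  transport cost 318, fixed 82 → total 400.
Compare {#3}: transport cost 303 + fixed 117 = 420.
Compare {#2}: transport cost 324 + fixed 108 = 432.
Compare {#1, #3}: transport cost 243 + fixed 199 = 442.
All other subsets cost ≥ 420. Minimum total cost: 400.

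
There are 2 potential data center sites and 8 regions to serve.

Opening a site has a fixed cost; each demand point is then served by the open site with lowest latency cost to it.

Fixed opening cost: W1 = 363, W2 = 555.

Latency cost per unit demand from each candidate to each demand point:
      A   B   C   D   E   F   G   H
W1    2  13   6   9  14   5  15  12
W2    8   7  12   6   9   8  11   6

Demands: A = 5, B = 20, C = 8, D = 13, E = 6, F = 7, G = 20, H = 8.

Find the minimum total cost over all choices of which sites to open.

1287

Open {W2}: assign each demand point to its cheapest open site.
  A→W2 5×8=40, B→W2 20×7=140, C→W2 8×12=96, D→W2 13×6=78, E→W2 6×9=54, F→W2 7×8=56, G→W2 20×11=220, H→W2 8×6=48
  latency cost 732, fixed 555 → total 1287.
Compare {W1}: latency cost 950 + fixed 363 = 1313.
Compare {W1, W2}: latency cost 633 + fixed 918 = 1551.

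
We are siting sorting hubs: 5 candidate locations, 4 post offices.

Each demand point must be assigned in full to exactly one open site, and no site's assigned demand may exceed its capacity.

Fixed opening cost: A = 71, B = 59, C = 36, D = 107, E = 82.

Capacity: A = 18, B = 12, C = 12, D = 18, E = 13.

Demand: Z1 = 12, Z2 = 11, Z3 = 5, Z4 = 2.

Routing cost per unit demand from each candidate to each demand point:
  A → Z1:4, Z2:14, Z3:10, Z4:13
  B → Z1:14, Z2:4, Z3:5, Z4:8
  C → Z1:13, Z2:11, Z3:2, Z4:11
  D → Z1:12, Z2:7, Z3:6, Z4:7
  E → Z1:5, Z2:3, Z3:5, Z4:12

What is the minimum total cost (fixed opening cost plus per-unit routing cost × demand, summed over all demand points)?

Open {A, B, C}; cheapest assignment that respects the capacities:
  A (cap 18, load 12): Z1 — cost 12×4 = 48
  B (cap 12, load 11): Z2 — cost 11×4 = 44
  C (cap 12, load 7): Z3, Z4 — cost 5×2 + 2×11 = 32
  Shipping 124, fixed 166 → total 290.
  Any other capacity-feasible assignment to {A, B, C} ships for at least 124.
Compare {A, C, E}: its best feasible assignment gives total 302.
Compare {A, E}: its best feasible assignment gives total 308.
Every other set of open sites that can feasibly serve all demand totals ≥ 302 even under its best assignment. Minimum: 290.

290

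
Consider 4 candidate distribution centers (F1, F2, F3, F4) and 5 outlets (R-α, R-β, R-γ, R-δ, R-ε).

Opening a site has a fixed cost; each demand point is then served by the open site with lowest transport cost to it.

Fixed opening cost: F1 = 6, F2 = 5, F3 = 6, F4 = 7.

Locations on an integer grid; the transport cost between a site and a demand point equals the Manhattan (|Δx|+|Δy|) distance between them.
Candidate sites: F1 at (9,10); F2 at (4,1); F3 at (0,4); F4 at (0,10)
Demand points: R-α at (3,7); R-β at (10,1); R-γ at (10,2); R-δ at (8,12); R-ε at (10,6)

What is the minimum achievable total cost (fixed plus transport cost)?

Open {F1, F2}: assign each demand point to its cheapest open site.
  R-α→F2 7, R-β→F2 6, R-γ→F2 7, R-δ→F1 3, R-ε→F1 5
  transport cost 28, fixed 11 → total 39.
Compare {F1}: transport cost 36 + fixed 6 = 42.
Compare {F1, F2, F3}: transport cost 27 + fixed 17 = 44.
Compare {F1, F3}: transport cost 33 + fixed 12 = 45.
All other subsets cost ≥ 42. Minimum total cost: 39.

39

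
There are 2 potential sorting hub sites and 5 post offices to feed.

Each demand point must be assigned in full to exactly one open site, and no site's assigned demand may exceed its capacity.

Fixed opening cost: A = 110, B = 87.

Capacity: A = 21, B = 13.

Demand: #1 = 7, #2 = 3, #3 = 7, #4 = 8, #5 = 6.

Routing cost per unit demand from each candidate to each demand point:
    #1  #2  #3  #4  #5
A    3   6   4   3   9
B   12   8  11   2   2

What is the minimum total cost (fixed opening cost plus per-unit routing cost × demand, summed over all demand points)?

Open {A, B}; cheapest assignment that respects the capacities:
  A (cap 21, load 20): #1, #3, #5 — cost 7×3 + 7×4 + 6×9 = 103
  B (cap 13, load 11): #2, #4 — cost 3×8 + 8×2 = 40
  Shipping 143, fixed 197 → total 340.
  Any other capacity-feasible assignment to {A, B} ships for at least 143.
Total demand is 31 and no other set of sites has combined capacity ≥ 31, so {A, B} is the only feasible choice of open sites. Minimum: 340.

340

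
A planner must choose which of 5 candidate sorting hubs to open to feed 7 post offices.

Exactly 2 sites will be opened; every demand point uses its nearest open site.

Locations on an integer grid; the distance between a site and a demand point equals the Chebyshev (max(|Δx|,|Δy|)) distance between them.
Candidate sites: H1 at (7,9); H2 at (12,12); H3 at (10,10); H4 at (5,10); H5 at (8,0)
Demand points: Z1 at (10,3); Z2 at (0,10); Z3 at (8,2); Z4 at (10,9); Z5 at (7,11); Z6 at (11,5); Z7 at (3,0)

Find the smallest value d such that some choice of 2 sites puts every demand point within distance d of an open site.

Open {H4, H5}.
  Farthest demand point is Z2 at distance 5 (to H4); all others are ≤ 5.
With {H1, H5} the worst case is 7.
With {H1, H2} the worst case is 9.
No size-2 selection achieves below 5.

5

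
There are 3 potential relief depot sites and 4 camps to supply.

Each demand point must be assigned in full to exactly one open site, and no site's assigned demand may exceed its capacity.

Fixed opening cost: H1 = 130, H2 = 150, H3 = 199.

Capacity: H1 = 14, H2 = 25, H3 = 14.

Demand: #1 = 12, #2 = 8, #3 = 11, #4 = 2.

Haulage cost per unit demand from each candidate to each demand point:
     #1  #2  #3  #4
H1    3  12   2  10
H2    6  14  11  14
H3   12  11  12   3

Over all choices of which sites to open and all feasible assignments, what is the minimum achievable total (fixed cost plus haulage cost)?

Open {H1, H2}; cheapest assignment that respects the capacities:
  H1 (cap 14, load 13): #3, #4 — cost 11×2 + 2×10 = 42
  H2 (cap 25, load 20): #1, #2 — cost 12×6 + 8×14 = 184
  Shipping 226, fixed 280 → total 506.
  Any other capacity-feasible assignment to {H1, H2} ships for at least 226.
Compare {H2, H3}: its best feasible assignment gives total 636.
Compare {H1, H2, H3}: its best feasible assignment gives total 667.
Every other set of open sites that can feasibly serve all demand totals ≥ 636 even under its best assignment. Minimum: 506.

506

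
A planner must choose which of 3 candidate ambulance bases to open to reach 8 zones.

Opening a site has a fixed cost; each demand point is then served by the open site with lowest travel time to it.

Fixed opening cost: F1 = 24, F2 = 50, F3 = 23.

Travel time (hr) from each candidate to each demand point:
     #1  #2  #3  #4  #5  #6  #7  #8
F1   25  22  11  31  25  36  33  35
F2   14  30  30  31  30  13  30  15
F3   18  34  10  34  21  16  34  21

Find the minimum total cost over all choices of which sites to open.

211

Open {F3}: assign each demand point to its cheapest open site.
  #1→F3 18, #2→F3 34, #3→F3 10, #4→F3 34, #5→F3 21, #6→F3 16, #7→F3 34, #8→F3 21
  travel time 188, fixed 23 → total 211.
Compare {F1, F3}: travel time 172 + fixed 47 = 219.
Compare {F1, F2}: travel time 161 + fixed 74 = 235.
Compare {F2, F3}: travel time 164 + fixed 73 = 237.
All other subsets cost ≥ 219. Minimum total cost: 211.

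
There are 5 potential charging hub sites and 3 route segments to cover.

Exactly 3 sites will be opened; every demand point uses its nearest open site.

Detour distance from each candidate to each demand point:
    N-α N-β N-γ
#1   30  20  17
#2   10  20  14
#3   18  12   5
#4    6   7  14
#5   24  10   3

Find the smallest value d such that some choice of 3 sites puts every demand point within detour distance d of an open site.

Open {#1, #3, #4}.
  Farthest demand point is N-β at detour distance 7 (to #4); all others are ≤ 7.
With {#1, #4, #5} the worst case is 7.
With {#2, #3, #4} the worst case is 7.
No size-3 selection achieves below 7.

7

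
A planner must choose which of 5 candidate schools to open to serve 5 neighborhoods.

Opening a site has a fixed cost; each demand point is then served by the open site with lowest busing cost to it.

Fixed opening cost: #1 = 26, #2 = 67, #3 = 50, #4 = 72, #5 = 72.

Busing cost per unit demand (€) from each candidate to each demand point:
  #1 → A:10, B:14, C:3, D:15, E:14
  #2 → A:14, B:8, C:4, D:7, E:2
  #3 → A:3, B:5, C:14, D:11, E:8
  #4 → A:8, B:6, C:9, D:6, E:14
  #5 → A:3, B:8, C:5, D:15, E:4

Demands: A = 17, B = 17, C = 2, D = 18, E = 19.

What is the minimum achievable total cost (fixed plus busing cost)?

Open {#2, #3}: assign each demand point to its cheapest open site.
  A→#3 17×3=51, B→#3 17×5=85, C→#2 2×4=8, D→#2 18×7=126, E→#2 19×2=38
  busing cost 308, fixed 117 → total 425.
Compare {#1, #2, #3}: busing cost 306 + fixed 143 = 449.
Compare {#2, #3, #4}: busing cost 290 + fixed 189 = 479.
Compare {#4, #5}: busing cost 347 + fixed 144 = 491.
All other subsets cost ≥ 449. Minimum total cost: 425.

425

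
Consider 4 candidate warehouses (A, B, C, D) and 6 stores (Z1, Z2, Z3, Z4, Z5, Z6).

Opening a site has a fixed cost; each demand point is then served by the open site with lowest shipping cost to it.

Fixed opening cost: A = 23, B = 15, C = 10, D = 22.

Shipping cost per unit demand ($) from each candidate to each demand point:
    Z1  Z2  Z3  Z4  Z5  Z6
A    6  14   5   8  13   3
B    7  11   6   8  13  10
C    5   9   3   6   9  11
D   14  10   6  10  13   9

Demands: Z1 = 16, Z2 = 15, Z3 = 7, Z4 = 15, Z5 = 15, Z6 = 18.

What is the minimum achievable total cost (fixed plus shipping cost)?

548

Open {A, C}: assign each demand point to its cheapest open site.
  Z1→C 16×5=80, Z2→C 15×9=135, Z3→C 7×3=21, Z4→C 15×6=90, Z5→C 15×9=135, Z6→A 18×3=54
  shipping cost 515, fixed 33 → total 548.
Compare {A, B, C}: shipping cost 515 + fixed 48 = 563.
Compare {A, C, D}: shipping cost 515 + fixed 55 = 570.
Compare {A, B, C, D}: shipping cost 515 + fixed 70 = 585.
All other subsets cost ≥ 563. Minimum total cost: 548.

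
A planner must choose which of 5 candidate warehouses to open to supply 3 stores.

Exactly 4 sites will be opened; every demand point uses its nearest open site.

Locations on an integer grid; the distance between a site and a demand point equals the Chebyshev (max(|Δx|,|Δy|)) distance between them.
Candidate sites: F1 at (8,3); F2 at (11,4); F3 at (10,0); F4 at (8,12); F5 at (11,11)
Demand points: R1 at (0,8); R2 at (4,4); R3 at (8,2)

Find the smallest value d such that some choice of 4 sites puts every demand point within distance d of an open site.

8

Open {F1, F2, F3, F4}.
  Farthest demand point is R1 at distance 8 (to F1); all others are ≤ 8.
With {F1, F2, F3, F5} the worst case is 8.
With {F1, F2, F4, F5} the worst case is 8.
No size-4 selection achieves below 8.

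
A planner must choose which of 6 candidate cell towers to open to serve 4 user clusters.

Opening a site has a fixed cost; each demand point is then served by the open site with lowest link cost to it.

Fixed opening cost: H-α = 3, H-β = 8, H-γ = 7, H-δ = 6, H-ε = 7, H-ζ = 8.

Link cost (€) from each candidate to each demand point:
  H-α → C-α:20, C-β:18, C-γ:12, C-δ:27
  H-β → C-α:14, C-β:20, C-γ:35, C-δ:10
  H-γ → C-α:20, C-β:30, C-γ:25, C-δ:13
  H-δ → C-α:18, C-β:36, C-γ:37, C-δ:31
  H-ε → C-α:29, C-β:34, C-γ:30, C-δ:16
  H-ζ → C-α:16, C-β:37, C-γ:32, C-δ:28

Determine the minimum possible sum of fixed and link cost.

65

Open {H-α, H-β}: assign each demand point to its cheapest open site.
  C-α→H-β 14, C-β→H-α 18, C-γ→H-α 12, C-δ→H-β 10
  link cost 54, fixed 11 → total 65.
Compare {H-α, H-β, H-δ}: link cost 54 + fixed 17 = 71.
Compare {H-α, H-β, H-γ}: link cost 54 + fixed 18 = 72.
Compare {H-α, H-β, H-ε}: link cost 54 + fixed 18 = 72.
All other subsets cost ≥ 71. Minimum total cost: 65.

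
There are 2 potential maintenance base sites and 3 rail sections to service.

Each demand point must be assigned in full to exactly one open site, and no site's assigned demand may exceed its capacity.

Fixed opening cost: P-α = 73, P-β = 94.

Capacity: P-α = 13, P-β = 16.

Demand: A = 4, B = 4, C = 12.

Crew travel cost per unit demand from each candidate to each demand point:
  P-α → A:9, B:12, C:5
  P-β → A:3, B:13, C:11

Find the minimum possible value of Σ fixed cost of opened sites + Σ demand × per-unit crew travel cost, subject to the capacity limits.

291

Open {P-α, P-β}; cheapest assignment that respects the capacities:
  P-α (cap 13, load 12): C — cost 12×5 = 60
  P-β (cap 16, load 8): A, B — cost 4×3 + 4×13 = 64
  Shipping 124, fixed 167 → total 291.
  Any other capacity-feasible assignment to {P-α, P-β} ships for at least 124.
Total demand is 20 and no other set of sites has combined capacity ≥ 20, so {P-α, P-β} is the only feasible choice of open sites. Minimum: 291.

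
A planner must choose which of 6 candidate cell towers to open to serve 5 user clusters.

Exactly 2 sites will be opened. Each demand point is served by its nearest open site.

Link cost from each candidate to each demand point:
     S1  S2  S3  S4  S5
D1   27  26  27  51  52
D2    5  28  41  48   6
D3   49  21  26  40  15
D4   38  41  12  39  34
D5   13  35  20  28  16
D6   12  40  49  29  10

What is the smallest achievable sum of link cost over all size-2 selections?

Open {D2, D5}.
  S1→D2 5, S2→D2 28, S3→D5 20, S4→D5 28, S5→D2 6  ⇒ total 87.
Compare {D2, D4}: total 90.
Compare {D3, D5}: total 97.
No size-2 selection does better; minimum is 87.

87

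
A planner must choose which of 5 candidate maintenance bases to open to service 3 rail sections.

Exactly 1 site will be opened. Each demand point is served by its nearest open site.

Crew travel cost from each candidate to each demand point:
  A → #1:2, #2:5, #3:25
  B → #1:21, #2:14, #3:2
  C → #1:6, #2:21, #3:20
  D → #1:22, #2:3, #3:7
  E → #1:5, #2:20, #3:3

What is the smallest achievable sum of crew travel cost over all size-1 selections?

28

Open {E}.
  #1→E 5, #2→E 20, #3→E 3  ⇒ total 28.
Compare {A}: total 32.
Compare {D}: total 32.
No size-1 selection does better; minimum is 28.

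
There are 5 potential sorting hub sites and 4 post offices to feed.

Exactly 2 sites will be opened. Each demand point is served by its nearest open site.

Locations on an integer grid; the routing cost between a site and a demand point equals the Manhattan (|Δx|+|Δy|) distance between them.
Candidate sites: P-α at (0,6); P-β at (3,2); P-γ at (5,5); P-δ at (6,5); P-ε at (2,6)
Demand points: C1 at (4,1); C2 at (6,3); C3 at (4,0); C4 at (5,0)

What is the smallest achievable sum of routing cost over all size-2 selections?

11

Open {P-β, P-δ}.
  C1→P-β 2, C2→P-δ 2, C3→P-β 3, C4→P-β 4  ⇒ total 11.
Compare {P-β, P-γ}: total 12.
Compare {P-α, P-β}: total 13.
No size-2 selection does better; minimum is 11.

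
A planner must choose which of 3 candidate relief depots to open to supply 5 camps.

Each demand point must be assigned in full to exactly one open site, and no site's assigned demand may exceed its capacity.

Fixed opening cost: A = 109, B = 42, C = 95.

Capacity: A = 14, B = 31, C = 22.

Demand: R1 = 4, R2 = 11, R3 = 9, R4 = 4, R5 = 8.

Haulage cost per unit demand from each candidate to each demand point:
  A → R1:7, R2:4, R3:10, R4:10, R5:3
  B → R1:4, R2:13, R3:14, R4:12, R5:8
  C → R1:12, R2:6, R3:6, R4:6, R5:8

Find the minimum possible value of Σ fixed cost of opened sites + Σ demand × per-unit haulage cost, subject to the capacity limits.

385

Open {B, C}; cheapest assignment that respects the capacities:
  B (cap 31, load 16): R1, R4, R5 — cost 4×4 + 4×12 + 8×8 = 128
  C (cap 22, load 20): R2, R3 — cost 11×6 + 9×6 = 120
  Shipping 248, fixed 137 → total 385.
  Any other capacity-feasible assignment to {B, C} ships for at least 248.
Compare {A, B, C}: its best feasible assignment gives total 446.
Compare {A, B}: its best feasible assignment gives total 449.
Every other set of open sites that can feasibly serve all demand totals ≥ 446 even under its best assignment. Minimum: 385.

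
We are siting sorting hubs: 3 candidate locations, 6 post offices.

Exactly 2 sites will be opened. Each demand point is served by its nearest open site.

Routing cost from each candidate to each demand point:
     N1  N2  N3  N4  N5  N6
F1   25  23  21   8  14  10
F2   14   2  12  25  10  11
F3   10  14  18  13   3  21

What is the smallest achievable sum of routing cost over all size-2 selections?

Open {F2, F3}.
  N1→F3 10, N2→F2 2, N3→F2 12, N4→F3 13, N5→F3 3, N6→F2 11  ⇒ total 51.
Compare {F1, F2}: total 56.
Compare {F1, F3}: total 63.

51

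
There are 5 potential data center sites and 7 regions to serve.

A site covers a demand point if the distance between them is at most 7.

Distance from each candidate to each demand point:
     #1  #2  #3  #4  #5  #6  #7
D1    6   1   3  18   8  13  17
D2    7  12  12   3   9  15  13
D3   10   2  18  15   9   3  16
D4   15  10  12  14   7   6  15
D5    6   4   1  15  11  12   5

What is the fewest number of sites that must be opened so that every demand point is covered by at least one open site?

Coverage sets (demand points within 7 of each site):
  D1: {#1, #2, #3}
  D2: {#1, #4}
  D3: {#2, #6}
  D4: {#5, #6}
  D5: {#1, #2, #3, #7}
No 2 sites suffice: every size-2 union leaves at least one demand point uncovered.
But {D2, D4, D5} covers everything, so the minimum is 3.

3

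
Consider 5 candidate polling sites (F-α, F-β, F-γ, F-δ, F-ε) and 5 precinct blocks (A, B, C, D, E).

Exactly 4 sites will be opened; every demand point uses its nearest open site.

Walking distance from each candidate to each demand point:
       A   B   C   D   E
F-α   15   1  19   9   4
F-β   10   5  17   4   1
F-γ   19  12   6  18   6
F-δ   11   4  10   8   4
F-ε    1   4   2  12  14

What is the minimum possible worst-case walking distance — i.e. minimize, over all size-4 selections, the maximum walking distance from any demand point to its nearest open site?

Open {F-α, F-β, F-γ, F-ε}.
  Farthest demand point is D at walking distance 4 (to F-β); all others are ≤ 4.
With {F-α, F-β, F-δ, F-ε} the worst case is 4.
With {F-β, F-γ, F-δ, F-ε} the worst case is 4.
No size-4 selection achieves below 4.

4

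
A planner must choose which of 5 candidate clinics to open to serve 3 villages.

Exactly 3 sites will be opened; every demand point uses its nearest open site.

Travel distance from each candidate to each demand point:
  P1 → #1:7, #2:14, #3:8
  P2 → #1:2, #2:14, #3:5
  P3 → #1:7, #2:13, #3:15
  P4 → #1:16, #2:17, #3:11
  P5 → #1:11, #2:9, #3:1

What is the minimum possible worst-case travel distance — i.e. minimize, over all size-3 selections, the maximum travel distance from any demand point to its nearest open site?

9

Open {P1, P2, P5}.
  Farthest demand point is #2 at travel distance 9 (to P5); all others are ≤ 9.
With {P1, P3, P5} the worst case is 9.
With {P1, P4, P5} the worst case is 9.
No size-3 selection achieves below 9.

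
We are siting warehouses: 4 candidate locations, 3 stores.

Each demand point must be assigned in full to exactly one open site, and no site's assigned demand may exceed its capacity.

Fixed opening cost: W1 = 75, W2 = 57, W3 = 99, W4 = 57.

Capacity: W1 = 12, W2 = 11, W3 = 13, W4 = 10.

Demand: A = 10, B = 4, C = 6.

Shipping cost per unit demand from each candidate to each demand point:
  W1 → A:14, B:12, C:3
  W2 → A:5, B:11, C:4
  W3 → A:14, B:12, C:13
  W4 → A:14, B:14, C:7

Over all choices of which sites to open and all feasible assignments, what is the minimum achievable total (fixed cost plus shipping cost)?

Open {W1, W2}; cheapest assignment that respects the capacities:
  W1 (cap 12, load 10): B, C — cost 4×12 + 6×3 = 66
  W2 (cap 11, load 10): A — cost 10×5 = 50
  Shipping 116, fixed 132 → total 248.
  Any other capacity-feasible assignment to {W1, W2} ships for at least 116.
Compare {W2, W4}: its best feasible assignment gives total 262.
Compare {W1, W2, W4}: its best feasible assignment gives total 305.
Every other set of open sites that can feasibly serve all demand totals ≥ 262 even under its best assignment. Minimum: 248.

248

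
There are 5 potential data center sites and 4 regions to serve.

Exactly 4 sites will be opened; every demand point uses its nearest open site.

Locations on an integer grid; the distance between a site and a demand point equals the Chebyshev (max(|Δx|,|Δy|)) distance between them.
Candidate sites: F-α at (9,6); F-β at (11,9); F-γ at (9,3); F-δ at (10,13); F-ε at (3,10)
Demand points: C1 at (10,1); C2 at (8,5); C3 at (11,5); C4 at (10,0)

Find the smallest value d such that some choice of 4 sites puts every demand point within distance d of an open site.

Open {F-α, F-β, F-γ, F-δ}.
  Farthest demand point is C4 at distance 3 (to F-γ); all others are ≤ 3.
With {F-α, F-β, F-γ, F-ε} the worst case is 3.
With {F-α, F-γ, F-δ, F-ε} the worst case is 3.
No size-4 selection achieves below 3.

3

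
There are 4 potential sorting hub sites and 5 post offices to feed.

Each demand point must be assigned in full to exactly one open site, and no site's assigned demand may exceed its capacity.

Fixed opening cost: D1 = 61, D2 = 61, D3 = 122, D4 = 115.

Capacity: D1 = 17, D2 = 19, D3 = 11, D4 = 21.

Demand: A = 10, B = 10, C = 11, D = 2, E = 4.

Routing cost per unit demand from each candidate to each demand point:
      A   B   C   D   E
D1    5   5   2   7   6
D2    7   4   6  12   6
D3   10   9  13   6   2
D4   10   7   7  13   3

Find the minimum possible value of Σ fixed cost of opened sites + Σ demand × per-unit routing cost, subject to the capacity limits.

Open {D1, D4}; cheapest assignment that respects the capacities:
  D1 (cap 17, load 17): C, D, E — cost 11×2 + 2×7 + 4×6 = 60
  D4 (cap 21, load 20): A, B — cost 10×10 + 10×7 = 170
  Shipping 230, fixed 176 → total 406.
  Any other capacity-feasible assignment to {D1, D4} ships for at least 230.
Compare {D1, D2, D4}: its best feasible assignment gives total 425.
Compare {D2, D4}: its best feasible assignment gives total 441.
Every other set of open sites that can feasibly serve all demand totals ≥ 425 even under its best assignment. Minimum: 406.

406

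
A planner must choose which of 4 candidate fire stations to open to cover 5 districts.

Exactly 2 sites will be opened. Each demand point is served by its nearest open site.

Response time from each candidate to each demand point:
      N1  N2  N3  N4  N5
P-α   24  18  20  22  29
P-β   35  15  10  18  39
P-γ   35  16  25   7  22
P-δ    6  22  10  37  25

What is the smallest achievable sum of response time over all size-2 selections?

Open {P-γ, P-δ}.
  N1→P-δ 6, N2→P-γ 16, N3→P-δ 10, N4→P-γ 7, N5→P-γ 22  ⇒ total 61.
Compare {P-β, P-δ}: total 74.
Compare {P-α, P-δ}: total 81.
No size-2 selection does better; minimum is 61.

61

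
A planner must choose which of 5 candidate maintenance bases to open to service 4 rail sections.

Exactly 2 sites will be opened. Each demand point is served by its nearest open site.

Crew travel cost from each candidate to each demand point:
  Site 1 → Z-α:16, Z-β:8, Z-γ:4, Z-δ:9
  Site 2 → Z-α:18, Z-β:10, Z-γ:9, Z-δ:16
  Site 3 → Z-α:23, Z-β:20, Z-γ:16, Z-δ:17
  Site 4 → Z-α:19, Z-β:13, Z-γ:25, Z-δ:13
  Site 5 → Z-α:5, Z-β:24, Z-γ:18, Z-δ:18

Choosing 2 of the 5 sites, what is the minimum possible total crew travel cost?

26

Open {Site 1, Site 5}.
  Z-α→Site 5 5, Z-β→Site 1 8, Z-γ→Site 1 4, Z-δ→Site 1 9  ⇒ total 26.
Compare {Site 1, Site 2}: total 37.
Compare {Site 1, Site 3}: total 37.
No size-2 selection does better; minimum is 26.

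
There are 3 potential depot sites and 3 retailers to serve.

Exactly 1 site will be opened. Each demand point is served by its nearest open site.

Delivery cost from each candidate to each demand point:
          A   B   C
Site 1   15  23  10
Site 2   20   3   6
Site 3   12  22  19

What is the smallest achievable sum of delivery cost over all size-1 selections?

29

Open {Site 2}.
  A→Site 2 20, B→Site 2 3, C→Site 2 6  ⇒ total 29.
Compare {Site 1}: total 48.
Compare {Site 3}: total 53.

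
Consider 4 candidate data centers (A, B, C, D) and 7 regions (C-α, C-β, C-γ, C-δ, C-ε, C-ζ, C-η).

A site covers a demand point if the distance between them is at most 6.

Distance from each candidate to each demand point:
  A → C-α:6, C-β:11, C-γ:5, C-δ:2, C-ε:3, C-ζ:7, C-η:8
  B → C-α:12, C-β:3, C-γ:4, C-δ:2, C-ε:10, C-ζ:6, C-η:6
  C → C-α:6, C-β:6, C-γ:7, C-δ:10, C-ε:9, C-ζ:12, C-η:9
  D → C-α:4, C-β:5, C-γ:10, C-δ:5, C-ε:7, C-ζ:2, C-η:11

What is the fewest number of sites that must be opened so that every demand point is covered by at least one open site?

2

Coverage sets (demand points within 6 of each site):
  A: {C-α, C-γ, C-δ, C-ε}
  B: {C-β, C-γ, C-δ, C-ζ, C-η}
  C: {C-α, C-β}
  D: {C-α, C-β, C-δ, C-ζ}
No single site covers all 7 demand points.
But {A, B} covers everything, so the minimum is 2.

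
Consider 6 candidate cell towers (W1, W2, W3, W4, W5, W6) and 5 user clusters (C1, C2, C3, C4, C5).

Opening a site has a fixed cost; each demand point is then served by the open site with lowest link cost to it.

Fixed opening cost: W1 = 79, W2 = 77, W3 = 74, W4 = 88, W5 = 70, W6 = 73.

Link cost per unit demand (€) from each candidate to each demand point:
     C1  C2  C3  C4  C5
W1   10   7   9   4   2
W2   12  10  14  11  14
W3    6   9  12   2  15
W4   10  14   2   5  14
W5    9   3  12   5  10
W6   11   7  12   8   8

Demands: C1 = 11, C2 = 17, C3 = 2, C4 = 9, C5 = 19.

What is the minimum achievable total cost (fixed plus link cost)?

Open {W1, W5}: assign each demand point to its cheapest open site.
  C1→W5 11×9=99, C2→W5 17×3=51, C3→W1 2×9=18, C4→W1 9×4=36, C5→W1 19×2=38
  link cost 242, fixed 149 → total 391.
Compare {W1}: link cost 321 + fixed 79 = 400.
Compare {W1, W3}: link cost 259 + fixed 153 = 412.
Compare {W1, W3, W5}: link cost 191 + fixed 223 = 414.
All other subsets cost ≥ 400. Minimum total cost: 391.

391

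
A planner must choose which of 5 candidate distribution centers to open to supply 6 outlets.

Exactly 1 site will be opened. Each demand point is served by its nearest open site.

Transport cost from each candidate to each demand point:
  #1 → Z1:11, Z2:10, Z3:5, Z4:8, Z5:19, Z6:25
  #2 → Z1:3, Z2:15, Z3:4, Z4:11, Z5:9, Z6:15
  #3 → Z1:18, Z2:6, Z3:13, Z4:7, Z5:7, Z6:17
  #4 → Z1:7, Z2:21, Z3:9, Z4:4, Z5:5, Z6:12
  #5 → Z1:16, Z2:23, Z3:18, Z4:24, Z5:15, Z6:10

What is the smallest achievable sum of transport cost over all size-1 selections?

Open {#2}.
  Z1→#2 3, Z2→#2 15, Z3→#2 4, Z4→#2 11, Z5→#2 9, Z6→#2 15  ⇒ total 57.
Compare {#4}: total 58.
Compare {#3}: total 68.
No size-1 selection does better; minimum is 57.

57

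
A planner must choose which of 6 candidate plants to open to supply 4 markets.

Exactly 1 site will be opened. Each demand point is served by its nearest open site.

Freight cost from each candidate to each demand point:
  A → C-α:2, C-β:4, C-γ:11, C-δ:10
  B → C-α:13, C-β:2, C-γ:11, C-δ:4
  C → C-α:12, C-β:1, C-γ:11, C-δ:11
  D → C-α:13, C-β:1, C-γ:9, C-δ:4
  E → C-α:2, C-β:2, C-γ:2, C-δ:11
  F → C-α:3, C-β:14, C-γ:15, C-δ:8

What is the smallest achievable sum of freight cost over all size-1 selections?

17

Open {E}.
  C-α→E 2, C-β→E 2, C-γ→E 2, C-δ→E 11  ⇒ total 17.
Compare {A}: total 27.
Compare {D}: total 27.
No size-1 selection does better; minimum is 17.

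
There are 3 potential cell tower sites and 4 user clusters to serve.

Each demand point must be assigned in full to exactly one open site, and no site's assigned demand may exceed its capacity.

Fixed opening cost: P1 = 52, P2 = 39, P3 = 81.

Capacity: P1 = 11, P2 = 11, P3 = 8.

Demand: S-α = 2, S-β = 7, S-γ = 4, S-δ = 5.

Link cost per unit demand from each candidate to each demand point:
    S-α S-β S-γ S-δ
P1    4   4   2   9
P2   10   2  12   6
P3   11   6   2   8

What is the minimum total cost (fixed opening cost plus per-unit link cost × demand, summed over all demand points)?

Open {P1, P2}; cheapest assignment that respects the capacities:
  P1 (cap 11, load 11): S-α, S-γ, S-δ — cost 2×4 + 4×2 + 5×9 = 61
  P2 (cap 11, load 7): S-β — cost 7×2 = 14
  Shipping 75, fixed 91 → total 166.
  Any other capacity-feasible assignment to {P1, P2} ships for at least 75.
Compare {P1, P3}: its best feasible assignment gives total 231.
Compare {P1, P2, P3}: its best feasible assignment gives total 242.
Every other set of open sites that can feasibly serve all demand totals ≥ 231 even under its best assignment. Minimum: 166.

166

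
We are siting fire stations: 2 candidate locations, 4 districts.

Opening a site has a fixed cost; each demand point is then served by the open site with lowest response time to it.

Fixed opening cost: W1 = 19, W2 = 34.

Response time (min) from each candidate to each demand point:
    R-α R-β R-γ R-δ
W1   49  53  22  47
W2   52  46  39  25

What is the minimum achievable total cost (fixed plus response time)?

190

Open {W1}: assign each demand point to its cheapest open site.
  R-α→W1 49, R-β→W1 53, R-γ→W1 22, R-δ→W1 47
  response time 171, fixed 19 → total 190.
Compare {W1, W2}: response time 142 + fixed 53 = 195.
Compare {W2}: response time 162 + fixed 34 = 196.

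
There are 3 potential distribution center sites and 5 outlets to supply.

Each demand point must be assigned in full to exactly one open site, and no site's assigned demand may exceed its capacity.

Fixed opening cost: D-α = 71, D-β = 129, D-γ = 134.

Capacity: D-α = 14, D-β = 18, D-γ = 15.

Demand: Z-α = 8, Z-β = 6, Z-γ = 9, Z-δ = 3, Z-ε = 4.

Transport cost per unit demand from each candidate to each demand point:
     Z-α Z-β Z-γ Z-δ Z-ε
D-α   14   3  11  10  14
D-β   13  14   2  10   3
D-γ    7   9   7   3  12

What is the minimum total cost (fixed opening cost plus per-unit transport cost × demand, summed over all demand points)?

Open {D-α, D-β}; cheapest assignment that respects the capacities:
  D-α (cap 14, load 14): Z-α, Z-β — cost 8×14 + 6×3 = 130
  D-β (cap 18, load 16): Z-γ, Z-δ, Z-ε — cost 9×2 + 3×10 + 4×3 = 60
  Shipping 190, fixed 200 → total 390.
  Any other capacity-feasible assignment to {D-α, D-β} ships for at least 190.
Compare {D-β, D-γ}: its best feasible assignment gives total 433.
Compare {D-α, D-β, D-γ}: its best feasible assignment gives total 447.
Every other set of open sites that can feasibly serve all demand totals ≥ 433 even under its best assignment. Minimum: 390.

390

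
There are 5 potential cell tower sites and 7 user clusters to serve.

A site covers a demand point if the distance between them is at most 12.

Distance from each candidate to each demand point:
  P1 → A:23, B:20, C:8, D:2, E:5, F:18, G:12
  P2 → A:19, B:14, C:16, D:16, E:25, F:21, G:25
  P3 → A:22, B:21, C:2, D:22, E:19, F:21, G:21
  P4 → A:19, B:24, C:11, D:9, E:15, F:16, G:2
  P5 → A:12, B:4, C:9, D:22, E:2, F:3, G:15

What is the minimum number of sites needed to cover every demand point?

Coverage sets (demand points within 12 of each site):
  P1: {C, D, E, G}
  P2: {}
  P3: {C}
  P4: {C, D, G}
  P5: {A, B, C, E, F}
No single site covers all 7 demand points.
But {P1, P5} covers everything, so the minimum is 2.

2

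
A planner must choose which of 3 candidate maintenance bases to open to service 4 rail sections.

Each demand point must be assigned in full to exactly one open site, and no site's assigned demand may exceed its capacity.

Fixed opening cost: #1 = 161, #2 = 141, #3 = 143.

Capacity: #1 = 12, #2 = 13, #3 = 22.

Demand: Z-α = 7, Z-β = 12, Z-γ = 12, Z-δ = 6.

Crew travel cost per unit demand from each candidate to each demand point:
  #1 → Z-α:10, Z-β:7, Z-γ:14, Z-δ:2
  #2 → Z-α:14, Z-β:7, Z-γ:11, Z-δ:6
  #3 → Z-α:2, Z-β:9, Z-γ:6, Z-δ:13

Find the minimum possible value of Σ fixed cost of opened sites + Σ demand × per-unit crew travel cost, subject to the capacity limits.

Open {#1, #2, #3}; cheapest assignment that respects the capacities:
  #1 (cap 12, load 6): Z-δ — cost 6×2 = 12
  #2 (cap 13, load 12): Z-β — cost 12×7 = 84
  #3 (cap 22, load 19): Z-α, Z-γ — cost 7×2 + 12×6 = 86
  Shipping 182, fixed 445 → total 627.
  Any other capacity-feasible assignment to {#1, #2, #3} ships for at least 182.
Total demand is 37 and no other set of sites has combined capacity ≥ 37, so {#1, #2, #3} is the only feasible choice of open sites. Minimum: 627.

627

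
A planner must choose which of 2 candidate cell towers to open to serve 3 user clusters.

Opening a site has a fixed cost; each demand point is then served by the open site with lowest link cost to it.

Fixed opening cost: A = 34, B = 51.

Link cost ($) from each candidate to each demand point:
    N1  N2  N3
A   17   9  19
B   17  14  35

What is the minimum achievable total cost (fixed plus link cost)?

79

Open {A}: assign each demand point to its cheapest open site.
  N1→A 17, N2→A 9, N3→A 19
  link cost 45, fixed 34 → total 79.
Compare {B}: link cost 66 + fixed 51 = 117.
Compare {A, B}: link cost 45 + fixed 85 = 130.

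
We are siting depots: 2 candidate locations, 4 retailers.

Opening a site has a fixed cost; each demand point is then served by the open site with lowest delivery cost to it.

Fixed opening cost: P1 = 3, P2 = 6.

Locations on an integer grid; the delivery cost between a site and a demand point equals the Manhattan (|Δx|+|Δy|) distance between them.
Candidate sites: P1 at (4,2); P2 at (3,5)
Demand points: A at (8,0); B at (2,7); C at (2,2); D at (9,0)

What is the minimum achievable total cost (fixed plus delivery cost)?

Open {P1}: assign each demand point to its cheapest open site.
  A→P1 6, B→P1 7, C→P1 2, D→P1 7
  delivery cost 22, fixed 3 → total 25.
Compare {P1, P2}: delivery cost 18 + fixed 9 = 27.
Compare {P2}: delivery cost 28 + fixed 6 = 34.

25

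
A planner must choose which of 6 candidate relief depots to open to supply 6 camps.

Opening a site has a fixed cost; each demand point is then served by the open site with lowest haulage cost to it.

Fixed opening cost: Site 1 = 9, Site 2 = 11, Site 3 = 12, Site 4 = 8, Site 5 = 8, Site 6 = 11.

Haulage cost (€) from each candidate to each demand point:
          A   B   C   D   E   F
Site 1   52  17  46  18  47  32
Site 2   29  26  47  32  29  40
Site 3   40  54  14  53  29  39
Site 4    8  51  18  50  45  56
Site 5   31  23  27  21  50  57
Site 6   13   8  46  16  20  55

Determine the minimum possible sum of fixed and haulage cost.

130

Open {Site 1, Site 4, Site 6}: assign each demand point to its cheapest open site.
  A→Site 4 8, B→Site 6 8, C→Site 4 18, D→Site 6 16, E→Site 6 20, F→Site 1 32
  haulage cost 102, fixed 28 → total 130.
Compare {Site 3, Site 6}: haulage cost 110 + fixed 23 = 133.
Compare {Site 1, Site 3, Site 6}: haulage cost 103 + fixed 32 = 135.
Compare {Site 3, Site 4, Site 6}: haulage cost 105 + fixed 31 = 136.
All other subsets cost ≥ 133. Minimum total cost: 130.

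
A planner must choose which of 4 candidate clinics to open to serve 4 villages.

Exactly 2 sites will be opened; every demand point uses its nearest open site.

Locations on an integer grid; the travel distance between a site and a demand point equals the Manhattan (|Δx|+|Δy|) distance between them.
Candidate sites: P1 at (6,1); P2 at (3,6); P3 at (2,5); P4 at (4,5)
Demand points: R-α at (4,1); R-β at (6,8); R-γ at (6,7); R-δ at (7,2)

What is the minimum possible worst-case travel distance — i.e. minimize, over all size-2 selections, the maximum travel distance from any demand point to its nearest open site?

Open {P1, P2}.
  Farthest demand point is R-β at travel distance 5 (to P2); all others are ≤ 5.
With {P1, P4} the worst case is 5.
With {P2, P4} the worst case is 6.
No size-2 selection achieves below 5.

5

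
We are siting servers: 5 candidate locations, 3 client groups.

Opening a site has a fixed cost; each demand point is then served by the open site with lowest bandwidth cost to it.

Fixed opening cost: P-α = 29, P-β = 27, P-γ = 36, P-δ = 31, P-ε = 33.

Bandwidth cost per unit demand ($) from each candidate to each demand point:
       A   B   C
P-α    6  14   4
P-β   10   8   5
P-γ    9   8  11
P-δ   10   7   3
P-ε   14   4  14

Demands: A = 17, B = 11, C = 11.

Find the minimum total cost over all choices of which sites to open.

Open {P-α, P-ε}: assign each demand point to its cheapest open site.
  A→P-α 17×6=102, B→P-ε 11×4=44, C→P-α 11×4=44
  bandwidth cost 190, fixed 62 → total 252.
Compare {P-α, P-δ}: bandwidth cost 212 + fixed 60 = 272.
Compare {P-α, P-δ, P-ε}: bandwidth cost 179 + fixed 93 = 272.
Compare {P-α, P-β, P-ε}: bandwidth cost 190 + fixed 89 = 279.
All other subsets cost ≥ 272. Minimum total cost: 252.

252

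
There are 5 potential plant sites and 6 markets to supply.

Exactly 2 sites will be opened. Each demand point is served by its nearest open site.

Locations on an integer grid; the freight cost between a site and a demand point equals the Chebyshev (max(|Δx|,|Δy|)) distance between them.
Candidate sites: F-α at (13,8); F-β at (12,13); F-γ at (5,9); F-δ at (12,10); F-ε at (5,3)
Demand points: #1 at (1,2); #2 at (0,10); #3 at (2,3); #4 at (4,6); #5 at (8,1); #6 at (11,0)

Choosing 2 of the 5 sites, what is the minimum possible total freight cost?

Open {F-γ, F-ε}.
  #1→F-ε 4, #2→F-γ 5, #3→F-ε 3, #4→F-γ 3, #5→F-ε 3, #6→F-ε 6  ⇒ total 24.
Compare {F-α, F-ε}: total 26.
Compare {F-β, F-ε}: total 26.
No size-2 selection does better; minimum is 24.

24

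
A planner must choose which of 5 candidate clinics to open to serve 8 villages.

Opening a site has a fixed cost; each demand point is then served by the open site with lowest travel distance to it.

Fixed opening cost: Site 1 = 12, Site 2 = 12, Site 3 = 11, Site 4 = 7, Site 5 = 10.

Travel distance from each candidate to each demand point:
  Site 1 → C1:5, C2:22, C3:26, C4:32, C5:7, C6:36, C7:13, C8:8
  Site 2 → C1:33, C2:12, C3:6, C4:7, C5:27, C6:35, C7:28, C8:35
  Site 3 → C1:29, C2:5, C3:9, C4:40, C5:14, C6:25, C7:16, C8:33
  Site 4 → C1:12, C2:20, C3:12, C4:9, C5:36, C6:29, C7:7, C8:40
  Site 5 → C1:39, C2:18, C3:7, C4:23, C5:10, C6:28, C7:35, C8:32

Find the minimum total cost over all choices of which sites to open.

Open {Site 1, Site 3, Site 4}: assign each demand point to its cheapest open site.
  C1→Site 1 5, C2→Site 3 5, C3→Site 3 9, C4→Site 4 9, C5→Site 1 7, C6→Site 3 25, C7→Site 4 7, C8→Site 1 8
  travel distance 75, fixed 30 → total 105.
Compare {Site 1, Site 2, Site 3}: travel distance 76 + fixed 35 = 111.
Compare {Site 1, Site 2, Site 4}: travel distance 81 + fixed 31 = 112.
Compare {Site 1, Site 2, Site 3, Site 4}: travel distance 70 + fixed 42 = 112.
All other subsets cost ≥ 111. Minimum total cost: 105.

105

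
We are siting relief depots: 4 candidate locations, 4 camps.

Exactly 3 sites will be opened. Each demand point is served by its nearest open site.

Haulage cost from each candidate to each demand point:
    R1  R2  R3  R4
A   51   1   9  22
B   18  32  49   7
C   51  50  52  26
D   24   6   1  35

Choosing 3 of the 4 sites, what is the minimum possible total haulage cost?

Open {A, B, D}.
  R1→B 18, R2→A 1, R3→D 1, R4→B 7  ⇒ total 27.
Compare {B, C, D}: total 32.
Compare {A, B, C}: total 35.
No size-3 selection does better; minimum is 27.

27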